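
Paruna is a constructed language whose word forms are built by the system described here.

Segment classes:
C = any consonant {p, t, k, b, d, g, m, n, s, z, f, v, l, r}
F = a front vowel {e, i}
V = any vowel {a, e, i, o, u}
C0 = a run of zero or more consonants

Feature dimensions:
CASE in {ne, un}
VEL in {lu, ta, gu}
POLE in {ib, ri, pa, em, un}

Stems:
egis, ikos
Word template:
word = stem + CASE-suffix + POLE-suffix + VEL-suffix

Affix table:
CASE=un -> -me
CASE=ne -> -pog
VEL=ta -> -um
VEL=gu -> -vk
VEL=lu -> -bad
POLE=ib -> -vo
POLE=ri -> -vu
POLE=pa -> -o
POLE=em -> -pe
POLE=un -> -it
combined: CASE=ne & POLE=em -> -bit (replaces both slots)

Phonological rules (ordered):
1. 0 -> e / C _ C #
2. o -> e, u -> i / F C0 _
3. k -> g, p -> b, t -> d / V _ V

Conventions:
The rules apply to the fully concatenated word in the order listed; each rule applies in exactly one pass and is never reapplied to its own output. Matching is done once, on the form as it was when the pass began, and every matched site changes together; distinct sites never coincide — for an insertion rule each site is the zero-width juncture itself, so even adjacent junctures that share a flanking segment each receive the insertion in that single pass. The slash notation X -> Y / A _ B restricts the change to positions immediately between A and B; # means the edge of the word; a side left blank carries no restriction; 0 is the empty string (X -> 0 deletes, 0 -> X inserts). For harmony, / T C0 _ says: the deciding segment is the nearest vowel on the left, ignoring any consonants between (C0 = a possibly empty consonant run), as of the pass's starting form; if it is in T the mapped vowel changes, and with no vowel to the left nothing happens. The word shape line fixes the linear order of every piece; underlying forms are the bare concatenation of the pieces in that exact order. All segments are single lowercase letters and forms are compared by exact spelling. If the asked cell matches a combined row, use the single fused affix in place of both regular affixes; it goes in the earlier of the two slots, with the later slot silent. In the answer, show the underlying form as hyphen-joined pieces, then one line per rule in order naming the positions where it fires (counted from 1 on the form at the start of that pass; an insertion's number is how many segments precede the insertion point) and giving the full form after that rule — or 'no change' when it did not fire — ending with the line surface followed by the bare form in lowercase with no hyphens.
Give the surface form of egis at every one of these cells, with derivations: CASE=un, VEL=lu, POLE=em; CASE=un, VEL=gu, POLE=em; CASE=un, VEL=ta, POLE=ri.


cell CASE=un, VEL=lu, POLE=em:
underlying: egis-me-pe-bad
1. 0 -> e / C _ C #: no change
2. o -> e, u -> i / F C0 _: no change
3. k -> g, p -> b, t -> d / V _ V: fires at position(s) 7: egismebebad
surface: egismebebad

cell CASE=un, VEL=gu, POLE=em:
underlying: egis-me-pe-vk
1. 0 -> e / C _ C #: inserts after position(s) 9: egismepevek
2. o -> e, u -> i / F C0 _: no change
3. k -> g, p -> b, t -> d / V _ V: fires at position(s) 7: egismebevek
surface: egismebevek

cell CASE=un, VEL=ta, POLE=ri:
underlying: egis-me-vu-um
1. 0 -> e / C _ C #: no change
2. o -> e, u -> i / F C0 _: fires at position(s) 8: egismevium
3. k -> g, p -> b, t -> d / V _ V: no change
surface: egismevium


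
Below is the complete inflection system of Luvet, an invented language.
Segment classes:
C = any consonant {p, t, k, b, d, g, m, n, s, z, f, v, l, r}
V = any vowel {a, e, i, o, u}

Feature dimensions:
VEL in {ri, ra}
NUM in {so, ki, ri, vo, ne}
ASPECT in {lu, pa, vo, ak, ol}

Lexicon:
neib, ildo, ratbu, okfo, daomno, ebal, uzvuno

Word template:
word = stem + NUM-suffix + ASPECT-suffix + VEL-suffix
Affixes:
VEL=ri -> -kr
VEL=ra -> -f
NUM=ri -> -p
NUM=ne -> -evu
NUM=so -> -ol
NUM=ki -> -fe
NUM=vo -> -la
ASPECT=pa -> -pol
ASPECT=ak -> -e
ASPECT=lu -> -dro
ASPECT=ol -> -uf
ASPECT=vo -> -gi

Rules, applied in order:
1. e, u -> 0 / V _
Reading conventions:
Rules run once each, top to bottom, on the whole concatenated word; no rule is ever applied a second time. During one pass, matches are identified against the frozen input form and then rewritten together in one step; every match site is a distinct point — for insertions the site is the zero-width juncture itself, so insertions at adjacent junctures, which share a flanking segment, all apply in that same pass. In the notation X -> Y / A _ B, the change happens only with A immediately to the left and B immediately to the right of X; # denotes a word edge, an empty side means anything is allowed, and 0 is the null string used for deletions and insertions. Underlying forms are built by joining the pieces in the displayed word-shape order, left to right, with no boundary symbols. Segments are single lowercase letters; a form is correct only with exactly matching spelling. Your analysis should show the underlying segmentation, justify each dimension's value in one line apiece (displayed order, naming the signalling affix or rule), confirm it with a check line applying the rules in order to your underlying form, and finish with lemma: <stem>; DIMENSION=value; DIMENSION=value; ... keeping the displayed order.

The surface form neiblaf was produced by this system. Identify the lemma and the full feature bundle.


underlying: neib-la-e-f
VEL=ra - signalled by the affix -f
NUM=vo - signalled by the affix -la
ASPECT=ak - signalled by the affix -e
check: neiblaef -> neiblaf
lemma: neib; VEL=ra; NUM=vo; ASPECT=ak


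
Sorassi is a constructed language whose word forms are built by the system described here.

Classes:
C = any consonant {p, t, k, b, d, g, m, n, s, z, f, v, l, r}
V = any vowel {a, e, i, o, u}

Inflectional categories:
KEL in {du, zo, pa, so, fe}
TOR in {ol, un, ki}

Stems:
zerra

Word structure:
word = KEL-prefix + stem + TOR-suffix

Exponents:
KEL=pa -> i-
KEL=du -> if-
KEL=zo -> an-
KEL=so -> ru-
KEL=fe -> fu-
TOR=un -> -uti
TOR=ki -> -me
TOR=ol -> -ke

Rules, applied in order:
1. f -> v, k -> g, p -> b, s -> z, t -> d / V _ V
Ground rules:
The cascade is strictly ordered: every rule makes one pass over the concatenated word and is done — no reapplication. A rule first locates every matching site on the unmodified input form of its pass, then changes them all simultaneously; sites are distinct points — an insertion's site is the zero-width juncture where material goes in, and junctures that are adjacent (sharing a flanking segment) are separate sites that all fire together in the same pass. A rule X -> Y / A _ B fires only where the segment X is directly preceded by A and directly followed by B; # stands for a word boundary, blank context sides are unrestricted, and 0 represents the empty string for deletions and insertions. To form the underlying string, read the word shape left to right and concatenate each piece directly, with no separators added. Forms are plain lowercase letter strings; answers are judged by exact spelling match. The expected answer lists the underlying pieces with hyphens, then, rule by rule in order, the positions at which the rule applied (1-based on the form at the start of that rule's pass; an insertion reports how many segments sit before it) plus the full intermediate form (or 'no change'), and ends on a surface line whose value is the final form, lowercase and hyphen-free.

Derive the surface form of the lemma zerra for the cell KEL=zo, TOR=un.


underlying: an-zerra-uti
1. f -> v, k -> g, p -> b, s -> z, t -> d / V _ V: fires at position(s) 9: anzerraudi
surface: anzerraudi


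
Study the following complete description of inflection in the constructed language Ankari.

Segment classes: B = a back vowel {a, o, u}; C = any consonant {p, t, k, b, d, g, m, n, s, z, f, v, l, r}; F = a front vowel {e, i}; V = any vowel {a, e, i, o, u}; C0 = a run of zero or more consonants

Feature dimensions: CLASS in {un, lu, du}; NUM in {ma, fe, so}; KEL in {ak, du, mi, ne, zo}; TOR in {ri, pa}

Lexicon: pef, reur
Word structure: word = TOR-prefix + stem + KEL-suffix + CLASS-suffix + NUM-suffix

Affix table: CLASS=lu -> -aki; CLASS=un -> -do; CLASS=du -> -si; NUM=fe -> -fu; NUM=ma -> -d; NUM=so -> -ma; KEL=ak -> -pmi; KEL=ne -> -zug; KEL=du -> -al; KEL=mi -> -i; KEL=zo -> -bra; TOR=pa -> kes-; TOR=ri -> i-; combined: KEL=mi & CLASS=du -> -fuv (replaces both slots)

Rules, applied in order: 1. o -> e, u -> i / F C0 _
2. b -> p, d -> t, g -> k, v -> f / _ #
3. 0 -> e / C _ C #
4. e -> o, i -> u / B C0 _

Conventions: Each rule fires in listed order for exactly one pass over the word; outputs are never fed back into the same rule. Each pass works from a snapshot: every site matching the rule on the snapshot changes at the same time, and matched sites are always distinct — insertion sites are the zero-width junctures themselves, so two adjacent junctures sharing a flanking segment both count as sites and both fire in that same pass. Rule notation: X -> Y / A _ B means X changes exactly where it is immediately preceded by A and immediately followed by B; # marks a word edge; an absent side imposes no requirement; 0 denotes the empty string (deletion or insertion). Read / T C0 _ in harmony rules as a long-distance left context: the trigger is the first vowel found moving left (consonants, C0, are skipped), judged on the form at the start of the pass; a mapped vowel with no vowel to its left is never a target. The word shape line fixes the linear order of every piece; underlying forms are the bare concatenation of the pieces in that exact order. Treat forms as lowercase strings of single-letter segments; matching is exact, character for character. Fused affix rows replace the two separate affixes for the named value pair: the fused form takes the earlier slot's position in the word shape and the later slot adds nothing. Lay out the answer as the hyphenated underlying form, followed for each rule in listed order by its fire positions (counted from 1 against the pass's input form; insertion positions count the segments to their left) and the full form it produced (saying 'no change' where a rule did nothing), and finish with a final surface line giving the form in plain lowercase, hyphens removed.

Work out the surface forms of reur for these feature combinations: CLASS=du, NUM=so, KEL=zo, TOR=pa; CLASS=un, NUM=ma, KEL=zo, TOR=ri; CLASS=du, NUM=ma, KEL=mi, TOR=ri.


cell CLASS=du, NUM=so, KEL=zo, TOR=pa:
underlying: kes-reur-bra-si-ma
1. o -> e, u -> i / F C0 _: fires at position(s) 6: kesreirbrasima
2. b -> p, d -> t, g -> k, v -> f / _ #: no change
3. 0 -> e / C _ C #: no change
4. e -> o, i -> u / B C0 _: fires at position(s) 12: kesreirbrasuma
surface: kesreirbrasuma

cell CLASS=un, NUM=ma, KEL=zo, TOR=ri:
underlying: i-reur-bra-do-d
1. o -> e, u -> i / F C0 _: fires at position(s) 4: ireirbradod
2. b -> p, d -> t, g -> k, v -> f / _ #: fires at position(s) 11: ireirbradot
3. 0 -> e / C _ C #: no change
4. e -> o, i -> u / B C0 _: no change
surface: ireirbradot

cell CLASS=du, NUM=ma, KEL=mi, TOR=ri:
underlying: i-reur-fuv-d
1. o -> e, u -> i / F C0 _: fires at position(s) 4: ireirfuvd
2. b -> p, d -> t, g -> k, v -> f / _ #: fires at position(s) 9: ireirfuvt
3. 0 -> e / C _ C #: inserts after position(s) 8: ireirfuvet
4. e -> o, i -> u / B C0 _: fires at position(s) 9: ireirfuvot
surface: ireirfuvot


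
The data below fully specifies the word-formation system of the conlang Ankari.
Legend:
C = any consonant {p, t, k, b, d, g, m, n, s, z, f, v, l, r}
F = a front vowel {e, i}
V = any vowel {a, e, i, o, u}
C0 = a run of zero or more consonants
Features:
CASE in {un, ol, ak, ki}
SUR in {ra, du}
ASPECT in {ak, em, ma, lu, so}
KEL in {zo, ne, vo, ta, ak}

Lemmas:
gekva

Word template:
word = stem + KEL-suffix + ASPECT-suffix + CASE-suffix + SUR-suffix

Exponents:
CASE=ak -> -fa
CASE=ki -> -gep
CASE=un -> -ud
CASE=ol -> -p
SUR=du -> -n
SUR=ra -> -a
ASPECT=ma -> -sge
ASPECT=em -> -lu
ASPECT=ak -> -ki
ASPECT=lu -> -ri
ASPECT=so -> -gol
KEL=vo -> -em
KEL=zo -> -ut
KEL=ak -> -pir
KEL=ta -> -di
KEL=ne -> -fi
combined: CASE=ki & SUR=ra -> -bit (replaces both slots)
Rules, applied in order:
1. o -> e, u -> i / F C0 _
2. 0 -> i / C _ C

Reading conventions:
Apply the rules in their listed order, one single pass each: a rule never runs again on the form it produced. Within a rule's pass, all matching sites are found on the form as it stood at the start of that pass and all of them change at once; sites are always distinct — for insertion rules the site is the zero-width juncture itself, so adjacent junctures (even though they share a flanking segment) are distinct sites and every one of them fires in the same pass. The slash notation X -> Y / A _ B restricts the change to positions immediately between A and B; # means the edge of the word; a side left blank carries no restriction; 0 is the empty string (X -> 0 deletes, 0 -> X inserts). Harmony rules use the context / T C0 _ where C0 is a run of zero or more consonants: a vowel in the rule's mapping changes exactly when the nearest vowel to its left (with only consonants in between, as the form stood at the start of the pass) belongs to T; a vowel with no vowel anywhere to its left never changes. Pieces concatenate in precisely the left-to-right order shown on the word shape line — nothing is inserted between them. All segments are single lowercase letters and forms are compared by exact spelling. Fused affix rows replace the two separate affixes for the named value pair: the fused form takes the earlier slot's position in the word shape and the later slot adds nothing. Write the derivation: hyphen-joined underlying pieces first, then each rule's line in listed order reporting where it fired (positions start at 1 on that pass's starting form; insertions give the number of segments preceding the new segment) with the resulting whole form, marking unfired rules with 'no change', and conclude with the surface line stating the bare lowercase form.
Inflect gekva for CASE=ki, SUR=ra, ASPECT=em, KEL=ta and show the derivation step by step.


underlying: gekva-di-lu-bit
1. o -> e, u -> i / F C0 _: fires at position(s) 9: gekvadilibit
2. 0 -> i / C _ C: inserts after position(s) 3: gekivadilibit
surface: gekivadilibit


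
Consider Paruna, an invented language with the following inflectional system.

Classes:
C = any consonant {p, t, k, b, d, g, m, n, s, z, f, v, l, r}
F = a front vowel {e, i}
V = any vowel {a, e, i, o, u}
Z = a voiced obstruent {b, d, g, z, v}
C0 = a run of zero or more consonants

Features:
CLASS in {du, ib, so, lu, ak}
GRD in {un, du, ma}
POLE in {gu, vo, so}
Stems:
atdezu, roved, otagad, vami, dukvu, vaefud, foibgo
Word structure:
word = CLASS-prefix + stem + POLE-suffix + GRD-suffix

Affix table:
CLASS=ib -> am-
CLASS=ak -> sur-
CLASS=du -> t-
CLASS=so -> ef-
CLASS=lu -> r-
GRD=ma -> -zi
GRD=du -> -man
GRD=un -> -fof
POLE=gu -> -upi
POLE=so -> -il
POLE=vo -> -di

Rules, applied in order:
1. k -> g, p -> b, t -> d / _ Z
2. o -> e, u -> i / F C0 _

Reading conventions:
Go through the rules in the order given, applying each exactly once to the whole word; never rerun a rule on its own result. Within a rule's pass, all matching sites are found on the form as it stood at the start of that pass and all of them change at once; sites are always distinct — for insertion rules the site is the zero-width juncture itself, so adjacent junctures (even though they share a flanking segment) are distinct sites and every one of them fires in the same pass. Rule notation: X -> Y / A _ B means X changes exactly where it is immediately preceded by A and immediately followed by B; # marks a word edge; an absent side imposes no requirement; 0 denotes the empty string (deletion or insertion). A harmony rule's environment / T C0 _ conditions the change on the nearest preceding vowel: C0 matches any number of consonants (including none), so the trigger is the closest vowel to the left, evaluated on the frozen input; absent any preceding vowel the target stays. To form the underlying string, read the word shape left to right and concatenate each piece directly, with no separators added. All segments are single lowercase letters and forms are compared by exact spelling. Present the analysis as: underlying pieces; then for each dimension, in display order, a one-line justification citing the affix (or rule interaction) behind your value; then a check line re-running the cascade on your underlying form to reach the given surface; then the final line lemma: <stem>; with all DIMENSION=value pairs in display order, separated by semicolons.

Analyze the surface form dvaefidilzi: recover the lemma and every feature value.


underlying: t-vaefud-il-zi
CLASS=du - signalled by the affix t-
GRD=ma - signalled by the affix -zi
POLE=so - signalled by the affix -il
check: tvaefudilzi -> dvaefudilzi -> dvaefidilzi
lemma: vaefud; CLASS=du; GRD=ma; POLE=so


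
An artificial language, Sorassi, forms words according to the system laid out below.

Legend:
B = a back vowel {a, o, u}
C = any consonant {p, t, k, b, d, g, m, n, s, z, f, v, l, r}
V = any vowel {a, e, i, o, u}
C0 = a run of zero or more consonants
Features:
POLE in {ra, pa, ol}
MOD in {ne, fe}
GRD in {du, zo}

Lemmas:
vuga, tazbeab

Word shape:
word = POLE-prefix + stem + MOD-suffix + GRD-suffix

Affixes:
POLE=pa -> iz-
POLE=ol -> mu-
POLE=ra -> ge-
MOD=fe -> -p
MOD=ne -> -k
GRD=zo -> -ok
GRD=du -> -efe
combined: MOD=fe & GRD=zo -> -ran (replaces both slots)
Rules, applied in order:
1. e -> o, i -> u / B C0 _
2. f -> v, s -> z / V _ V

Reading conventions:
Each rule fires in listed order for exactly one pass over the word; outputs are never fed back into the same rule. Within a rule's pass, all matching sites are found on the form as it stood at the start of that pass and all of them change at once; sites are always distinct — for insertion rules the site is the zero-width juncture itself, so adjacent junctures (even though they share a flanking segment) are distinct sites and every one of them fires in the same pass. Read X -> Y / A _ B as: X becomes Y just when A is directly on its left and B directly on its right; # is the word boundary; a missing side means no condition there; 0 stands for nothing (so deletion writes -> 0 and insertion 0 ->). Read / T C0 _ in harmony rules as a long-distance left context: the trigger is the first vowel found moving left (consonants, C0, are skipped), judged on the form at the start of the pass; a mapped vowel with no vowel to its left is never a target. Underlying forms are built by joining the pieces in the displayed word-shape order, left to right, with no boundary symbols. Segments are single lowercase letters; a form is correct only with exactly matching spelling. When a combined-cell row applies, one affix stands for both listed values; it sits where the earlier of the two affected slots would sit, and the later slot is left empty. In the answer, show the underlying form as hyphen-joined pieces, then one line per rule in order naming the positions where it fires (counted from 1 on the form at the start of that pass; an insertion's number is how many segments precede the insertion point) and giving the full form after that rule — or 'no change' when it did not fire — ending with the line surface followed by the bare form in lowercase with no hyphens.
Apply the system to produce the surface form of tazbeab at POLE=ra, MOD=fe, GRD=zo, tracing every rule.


underlying: ge-tazbeab-ran
1. e -> o, i -> u / B C0 _: fires at position(s) 7: getazboabran
2. f -> v, s -> z / V _ V: no change
surface: getazboabran


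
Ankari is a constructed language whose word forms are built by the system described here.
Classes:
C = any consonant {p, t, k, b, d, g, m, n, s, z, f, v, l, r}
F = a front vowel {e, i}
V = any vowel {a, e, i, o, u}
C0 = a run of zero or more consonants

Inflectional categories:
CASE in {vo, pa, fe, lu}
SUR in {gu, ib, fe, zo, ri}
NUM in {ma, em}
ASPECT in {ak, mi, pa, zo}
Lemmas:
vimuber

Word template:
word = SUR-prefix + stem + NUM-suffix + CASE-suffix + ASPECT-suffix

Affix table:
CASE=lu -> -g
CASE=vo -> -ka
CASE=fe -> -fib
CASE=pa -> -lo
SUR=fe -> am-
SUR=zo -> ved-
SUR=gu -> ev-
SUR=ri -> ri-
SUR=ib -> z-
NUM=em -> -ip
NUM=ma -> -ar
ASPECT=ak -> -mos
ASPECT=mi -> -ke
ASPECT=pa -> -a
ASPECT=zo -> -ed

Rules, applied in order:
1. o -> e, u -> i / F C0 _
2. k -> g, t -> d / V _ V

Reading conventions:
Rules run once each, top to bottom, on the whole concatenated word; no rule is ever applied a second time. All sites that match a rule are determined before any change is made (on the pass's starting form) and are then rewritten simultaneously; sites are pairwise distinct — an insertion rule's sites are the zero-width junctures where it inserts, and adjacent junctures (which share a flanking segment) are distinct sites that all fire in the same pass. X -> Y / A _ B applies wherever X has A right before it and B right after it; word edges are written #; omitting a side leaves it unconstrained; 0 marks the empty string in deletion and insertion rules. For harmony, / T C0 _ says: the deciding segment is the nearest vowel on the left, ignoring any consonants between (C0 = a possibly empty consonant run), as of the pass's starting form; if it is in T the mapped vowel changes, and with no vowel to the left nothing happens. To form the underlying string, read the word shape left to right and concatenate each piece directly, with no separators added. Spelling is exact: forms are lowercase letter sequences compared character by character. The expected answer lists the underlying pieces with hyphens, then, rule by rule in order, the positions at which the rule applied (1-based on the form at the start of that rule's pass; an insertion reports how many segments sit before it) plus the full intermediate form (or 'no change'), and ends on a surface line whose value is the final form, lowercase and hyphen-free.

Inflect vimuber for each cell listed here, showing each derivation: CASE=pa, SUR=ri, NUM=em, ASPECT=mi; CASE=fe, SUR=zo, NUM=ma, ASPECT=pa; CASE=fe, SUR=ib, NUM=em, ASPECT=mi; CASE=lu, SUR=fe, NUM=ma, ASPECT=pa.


cell CASE=pa, SUR=ri, NUM=em, ASPECT=mi:
underlying: ri-vimuber-ip-lo-ke
1. o -> e, u -> i / F C0 _: fires at position(s) 6, 13: rivimiberipleke
2. k -> g, t -> d / V _ V: fires at position(s) 14: rivimiberiplege
surface: rivimiberiplege

cell CASE=fe, SUR=zo, NUM=ma, ASPECT=pa:
underlying: ved-vimuber-ar-fib-a
1. o -> e, u -> i / F C0 _: fires at position(s) 7: vedvimiberarfiba
2. k -> g, t -> d / V _ V: no change
surface: vedvimiberarfiba

cell CASE=fe, SUR=ib, NUM=em, ASPECT=mi:
underlying: z-vimuber-ip-fib-ke
1. o -> e, u -> i / F C0 _: fires at position(s) 5: zvimiberipfibke
2. k -> g, t -> d / V _ V: no change
surface: zvimiberipfibke

cell CASE=lu, SUR=fe, NUM=ma, ASPECT=pa:
underlying: am-vimuber-ar-g-a
1. o -> e, u -> i / F C0 _: fires at position(s) 6: amvimiberarga
2. k -> g, t -> d / V _ V: no change
surface: amvimiberarga


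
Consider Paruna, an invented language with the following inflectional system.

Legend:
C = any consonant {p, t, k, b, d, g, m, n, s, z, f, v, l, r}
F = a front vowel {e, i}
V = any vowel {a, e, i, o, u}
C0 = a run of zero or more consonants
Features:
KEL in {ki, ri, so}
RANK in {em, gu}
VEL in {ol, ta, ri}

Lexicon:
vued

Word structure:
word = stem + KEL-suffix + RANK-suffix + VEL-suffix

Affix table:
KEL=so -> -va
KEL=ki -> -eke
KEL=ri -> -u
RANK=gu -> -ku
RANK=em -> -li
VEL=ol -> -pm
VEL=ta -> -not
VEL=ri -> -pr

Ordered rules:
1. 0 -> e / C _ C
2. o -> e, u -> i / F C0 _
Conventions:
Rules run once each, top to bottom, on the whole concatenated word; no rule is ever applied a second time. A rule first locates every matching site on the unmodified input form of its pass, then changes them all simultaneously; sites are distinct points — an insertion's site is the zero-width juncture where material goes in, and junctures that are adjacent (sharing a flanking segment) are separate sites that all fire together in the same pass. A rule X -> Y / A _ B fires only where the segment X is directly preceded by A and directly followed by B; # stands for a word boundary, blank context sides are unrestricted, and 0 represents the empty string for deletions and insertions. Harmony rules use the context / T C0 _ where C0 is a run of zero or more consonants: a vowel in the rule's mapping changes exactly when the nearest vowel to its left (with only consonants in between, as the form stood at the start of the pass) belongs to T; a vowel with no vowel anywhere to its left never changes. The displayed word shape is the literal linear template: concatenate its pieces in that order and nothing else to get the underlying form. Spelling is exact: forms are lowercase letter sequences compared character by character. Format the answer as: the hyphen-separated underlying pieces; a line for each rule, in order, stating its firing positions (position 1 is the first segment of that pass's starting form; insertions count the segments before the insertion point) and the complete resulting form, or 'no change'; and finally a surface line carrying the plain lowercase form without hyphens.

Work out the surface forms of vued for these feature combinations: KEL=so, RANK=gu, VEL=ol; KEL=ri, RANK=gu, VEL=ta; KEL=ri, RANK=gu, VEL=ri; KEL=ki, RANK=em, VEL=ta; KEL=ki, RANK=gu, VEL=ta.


cell KEL=so, RANK=gu, VEL=ol:
underlying: vued-va-ku-pm
1. 0 -> e / C _ C: inserts after position(s) 4, 9: vuedevakupem
2. o -> e, u -> i / F C0 _: no change
surface: vuedevakupem

cell KEL=ri, RANK=gu, VEL=ta:
underlying: vued-u-ku-not
1. 0 -> e / C _ C: no change
2. o -> e, u -> i / F C0 _: fires at position(s) 5: vuedikunot
surface: vuedikunot

cell KEL=ri, RANK=gu, VEL=ri:
underlying: vued-u-ku-pr
1. 0 -> e / C _ C: inserts after position(s) 8: vuedukuper
2. o -> e, u -> i / F C0 _: fires at position(s) 5: vuedikuper
surface: vuedikuper

cell KEL=ki, RANK=em, VEL=ta:
underlying: vued-eke-li-not
1. 0 -> e / C _ C: no change
2. o -> e, u -> i / F C0 _: fires at position(s) 11: vuedekelinet
surface: vuedekelinet

cell KEL=ki, RANK=gu, VEL=ta:
underlying: vued-eke-ku-not
1. 0 -> e / C _ C: no change
2. o -> e, u -> i / F C0 _: fires at position(s) 9: vuedekekinot
surface: vuedekekinot


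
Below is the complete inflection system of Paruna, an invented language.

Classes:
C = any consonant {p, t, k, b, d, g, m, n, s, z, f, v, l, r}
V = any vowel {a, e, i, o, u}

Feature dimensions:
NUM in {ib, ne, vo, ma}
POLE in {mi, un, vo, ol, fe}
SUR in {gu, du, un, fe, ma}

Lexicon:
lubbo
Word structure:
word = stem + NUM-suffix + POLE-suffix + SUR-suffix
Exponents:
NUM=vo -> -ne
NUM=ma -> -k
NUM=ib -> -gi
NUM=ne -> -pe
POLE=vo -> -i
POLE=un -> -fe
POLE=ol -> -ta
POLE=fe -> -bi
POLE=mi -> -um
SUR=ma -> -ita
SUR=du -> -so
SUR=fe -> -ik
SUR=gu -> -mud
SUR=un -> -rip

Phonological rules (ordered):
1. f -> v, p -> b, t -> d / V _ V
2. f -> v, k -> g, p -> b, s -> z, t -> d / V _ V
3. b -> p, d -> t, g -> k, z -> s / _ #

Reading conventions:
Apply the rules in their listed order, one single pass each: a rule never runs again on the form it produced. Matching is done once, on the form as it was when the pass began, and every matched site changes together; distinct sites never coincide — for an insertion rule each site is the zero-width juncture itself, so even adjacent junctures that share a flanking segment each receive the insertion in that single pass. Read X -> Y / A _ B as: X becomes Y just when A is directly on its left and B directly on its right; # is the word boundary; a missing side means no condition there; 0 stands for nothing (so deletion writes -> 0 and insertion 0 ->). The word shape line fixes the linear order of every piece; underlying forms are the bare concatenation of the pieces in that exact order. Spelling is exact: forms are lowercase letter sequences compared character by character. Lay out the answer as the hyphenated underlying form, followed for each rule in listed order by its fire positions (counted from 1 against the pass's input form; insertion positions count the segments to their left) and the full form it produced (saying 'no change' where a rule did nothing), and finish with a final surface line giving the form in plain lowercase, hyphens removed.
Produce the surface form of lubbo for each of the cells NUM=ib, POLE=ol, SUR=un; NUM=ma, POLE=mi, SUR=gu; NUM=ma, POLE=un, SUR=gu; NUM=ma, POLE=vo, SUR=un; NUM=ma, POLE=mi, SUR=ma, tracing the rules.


cell NUM=ib, POLE=ol, SUR=un:
underlying: lubbo-gi-ta-rip
1. f -> v, p -> b, t -> d / V _ V: fires at position(s) 8: lubbogidarip
2. f -> v, k -> g, p -> b, s -> z, t -> d / V _ V: no change
3. b -> p, d -> t, g -> k, z -> s / _ #: no change
surface: lubbogidarip

cell NUM=ma, POLE=mi, SUR=gu:
underlying: lubbo-k-um-mud
1. f -> v, p -> b, t -> d / V _ V: no change
2. f -> v, k -> g, p -> b, s -> z, t -> d / V _ V: fires at position(s) 6: lubbogummud
3. b -> p, d -> t, g -> k, z -> s / _ #: fires at position(s) 11: lubbogummut
surface: lubbogummut

cell NUM=ma, POLE=un, SUR=gu:
underlying: lubbo-k-fe-mud
1. f -> v, p -> b, t -> d / V _ V: no change
2. f -> v, k -> g, p -> b, s -> z, t -> d / V _ V: no change
3. b -> p, d -> t, g -> k, z -> s / _ #: fires at position(s) 11: lubbokfemut
surface: lubbokfemut

cell NUM=ma, POLE=vo, SUR=un:
underlying: lubbo-k-i-rip
1. f -> v, p -> b, t -> d / V _ V: no change
2. f -> v, k -> g, p -> b, s -> z, t -> d / V _ V: fires at position(s) 6: lubbogirip
3. b -> p, d -> t, g -> k, z -> s / _ #: no change
surface: lubbogirip

cell NUM=ma, POLE=mi, SUR=ma:
underlying: lubbo-k-um-ita
1. f -> v, p -> b, t -> d / V _ V: fires at position(s) 10: lubbokumida
2. f -> v, k -> g, p -> b, s -> z, t -> d / V _ V: fires at position(s) 6: lubbogumida
3. b -> p, d -> t, g -> k, z -> s / _ #: no change
surface: lubbogumida


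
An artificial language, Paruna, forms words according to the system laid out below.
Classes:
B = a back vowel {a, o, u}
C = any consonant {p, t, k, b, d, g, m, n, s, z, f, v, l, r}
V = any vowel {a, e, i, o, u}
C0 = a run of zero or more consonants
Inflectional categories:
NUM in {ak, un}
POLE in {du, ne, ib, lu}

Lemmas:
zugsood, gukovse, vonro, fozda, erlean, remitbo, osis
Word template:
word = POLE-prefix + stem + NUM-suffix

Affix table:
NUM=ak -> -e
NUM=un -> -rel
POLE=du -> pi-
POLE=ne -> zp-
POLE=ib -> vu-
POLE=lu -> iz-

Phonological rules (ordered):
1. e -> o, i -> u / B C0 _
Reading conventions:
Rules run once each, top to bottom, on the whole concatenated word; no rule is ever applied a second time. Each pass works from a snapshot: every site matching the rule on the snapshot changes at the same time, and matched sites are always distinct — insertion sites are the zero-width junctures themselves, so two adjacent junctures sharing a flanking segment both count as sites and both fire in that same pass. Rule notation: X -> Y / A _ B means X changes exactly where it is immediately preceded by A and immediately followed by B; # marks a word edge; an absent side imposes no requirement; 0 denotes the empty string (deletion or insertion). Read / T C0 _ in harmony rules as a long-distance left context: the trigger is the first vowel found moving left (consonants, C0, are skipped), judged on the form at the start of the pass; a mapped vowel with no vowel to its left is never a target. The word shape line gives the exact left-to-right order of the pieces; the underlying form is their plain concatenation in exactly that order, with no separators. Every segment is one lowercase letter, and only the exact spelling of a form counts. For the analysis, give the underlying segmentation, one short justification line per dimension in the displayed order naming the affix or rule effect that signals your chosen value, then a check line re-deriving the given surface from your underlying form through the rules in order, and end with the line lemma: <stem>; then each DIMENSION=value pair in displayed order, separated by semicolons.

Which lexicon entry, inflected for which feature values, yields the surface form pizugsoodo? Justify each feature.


underlying: pi-zugsood-e
NUM=ak - signalled by the affix -e
POLE=du - signalled by the affix pi-
check: pizugsoode -> pizugsoodo
lemma: zugsood; NUM=ak; POLE=du


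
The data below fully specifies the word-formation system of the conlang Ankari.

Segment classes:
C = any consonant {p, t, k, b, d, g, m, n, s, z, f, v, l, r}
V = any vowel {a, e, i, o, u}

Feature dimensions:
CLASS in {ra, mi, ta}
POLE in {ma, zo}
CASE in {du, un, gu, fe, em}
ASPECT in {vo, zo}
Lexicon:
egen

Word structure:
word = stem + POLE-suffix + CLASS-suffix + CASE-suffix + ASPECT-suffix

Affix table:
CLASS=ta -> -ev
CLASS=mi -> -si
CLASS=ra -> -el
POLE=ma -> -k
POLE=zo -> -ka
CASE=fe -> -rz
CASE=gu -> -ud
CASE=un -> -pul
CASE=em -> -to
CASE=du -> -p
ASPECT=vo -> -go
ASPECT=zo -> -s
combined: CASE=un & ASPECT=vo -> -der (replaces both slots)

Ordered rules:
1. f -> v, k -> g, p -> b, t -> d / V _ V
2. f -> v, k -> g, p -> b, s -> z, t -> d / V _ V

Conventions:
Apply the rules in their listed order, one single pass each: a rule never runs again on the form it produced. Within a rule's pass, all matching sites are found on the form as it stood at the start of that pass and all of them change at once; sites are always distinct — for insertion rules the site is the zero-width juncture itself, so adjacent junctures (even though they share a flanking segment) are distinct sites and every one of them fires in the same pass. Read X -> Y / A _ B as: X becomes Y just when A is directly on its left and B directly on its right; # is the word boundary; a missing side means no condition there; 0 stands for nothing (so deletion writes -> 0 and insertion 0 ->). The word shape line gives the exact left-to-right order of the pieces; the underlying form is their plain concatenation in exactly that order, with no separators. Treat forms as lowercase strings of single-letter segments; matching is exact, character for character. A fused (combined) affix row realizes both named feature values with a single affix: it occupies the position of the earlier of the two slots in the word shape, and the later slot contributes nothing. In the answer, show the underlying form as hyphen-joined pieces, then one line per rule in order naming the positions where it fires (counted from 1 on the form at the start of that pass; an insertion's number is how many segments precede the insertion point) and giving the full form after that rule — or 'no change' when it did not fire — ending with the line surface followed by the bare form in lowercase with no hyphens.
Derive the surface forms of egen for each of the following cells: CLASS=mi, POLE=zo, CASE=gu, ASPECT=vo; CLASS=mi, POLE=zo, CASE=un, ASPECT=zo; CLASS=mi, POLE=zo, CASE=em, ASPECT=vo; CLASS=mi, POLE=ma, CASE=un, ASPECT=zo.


cell CLASS=mi, POLE=zo, CASE=gu, ASPECT=vo:
underlying: egen-ka-si-ud-go
1. f -> v, k -> g, p -> b, t -> d / V _ V: no change
2. f -> v, k -> g, p -> b, s -> z, t -> d / V _ V: fires at position(s) 7: egenkaziudgo
surface: egenkaziudgo

cell CLASS=mi, POLE=zo, CASE=un, ASPECT=zo:
underlying: egen-ka-si-pul-s
1. f -> v, k -> g, p -> b, t -> d / V _ V: fires at position(s) 9: egenkasibuls
2. f -> v, k -> g, p -> b, s -> z, t -> d / V _ V: fires at position(s) 7: egenkazibuls
surface: egenkazibuls

cell CLASS=mi, POLE=zo, CASE=em, ASPECT=vo:
underlying: egen-ka-si-to-go
1. f -> v, k -> g, p -> b, t -> d / V _ V: fires at position(s) 9: egenkasidogo
2. f -> v, k -> g, p -> b, s -> z, t -> d / V _ V: fires at position(s) 7: egenkazidogo
surface: egenkazidogo

cell CLASS=mi, POLE=ma, CASE=un, ASPECT=zo:
underlying: egen-k-si-pul-s
1. f -> v, k -> g, p -> b, t -> d / V _ V: fires at position(s) 8: egenksibuls
2. f -> v, k -> g, p -> b, s -> z, t -> d / V _ V: no change
surface: egenksibuls


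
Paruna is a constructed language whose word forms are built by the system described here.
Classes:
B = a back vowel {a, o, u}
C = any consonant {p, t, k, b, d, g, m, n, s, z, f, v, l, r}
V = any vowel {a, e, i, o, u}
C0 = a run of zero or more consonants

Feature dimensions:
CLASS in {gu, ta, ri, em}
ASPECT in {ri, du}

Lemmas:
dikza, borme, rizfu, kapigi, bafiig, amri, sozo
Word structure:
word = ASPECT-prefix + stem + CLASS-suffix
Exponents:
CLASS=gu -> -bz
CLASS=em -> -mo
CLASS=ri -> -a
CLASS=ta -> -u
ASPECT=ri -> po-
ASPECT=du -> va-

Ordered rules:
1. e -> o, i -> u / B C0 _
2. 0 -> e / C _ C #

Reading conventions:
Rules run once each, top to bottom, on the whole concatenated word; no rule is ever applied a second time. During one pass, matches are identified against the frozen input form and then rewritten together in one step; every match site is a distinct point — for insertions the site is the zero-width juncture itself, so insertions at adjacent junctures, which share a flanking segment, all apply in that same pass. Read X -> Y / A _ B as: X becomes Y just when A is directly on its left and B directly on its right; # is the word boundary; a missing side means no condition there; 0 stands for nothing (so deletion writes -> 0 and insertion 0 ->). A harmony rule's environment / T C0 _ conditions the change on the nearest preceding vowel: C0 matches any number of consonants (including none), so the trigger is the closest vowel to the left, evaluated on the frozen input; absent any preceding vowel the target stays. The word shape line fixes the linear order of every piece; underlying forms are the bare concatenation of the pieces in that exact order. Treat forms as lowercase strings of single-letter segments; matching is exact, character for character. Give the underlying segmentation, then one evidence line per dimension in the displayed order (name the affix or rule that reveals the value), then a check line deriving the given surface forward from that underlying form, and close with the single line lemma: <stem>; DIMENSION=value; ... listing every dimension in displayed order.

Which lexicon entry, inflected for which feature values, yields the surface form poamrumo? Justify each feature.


underlying: po-amri-mo
CLASS=em - signalled by the affix -mo
ASPECT=ri - signalled by the affix po-
check: poamrimo -> poamrumo -> poamrumo
lemma: amri; CLASS=em; ASPECT=ri


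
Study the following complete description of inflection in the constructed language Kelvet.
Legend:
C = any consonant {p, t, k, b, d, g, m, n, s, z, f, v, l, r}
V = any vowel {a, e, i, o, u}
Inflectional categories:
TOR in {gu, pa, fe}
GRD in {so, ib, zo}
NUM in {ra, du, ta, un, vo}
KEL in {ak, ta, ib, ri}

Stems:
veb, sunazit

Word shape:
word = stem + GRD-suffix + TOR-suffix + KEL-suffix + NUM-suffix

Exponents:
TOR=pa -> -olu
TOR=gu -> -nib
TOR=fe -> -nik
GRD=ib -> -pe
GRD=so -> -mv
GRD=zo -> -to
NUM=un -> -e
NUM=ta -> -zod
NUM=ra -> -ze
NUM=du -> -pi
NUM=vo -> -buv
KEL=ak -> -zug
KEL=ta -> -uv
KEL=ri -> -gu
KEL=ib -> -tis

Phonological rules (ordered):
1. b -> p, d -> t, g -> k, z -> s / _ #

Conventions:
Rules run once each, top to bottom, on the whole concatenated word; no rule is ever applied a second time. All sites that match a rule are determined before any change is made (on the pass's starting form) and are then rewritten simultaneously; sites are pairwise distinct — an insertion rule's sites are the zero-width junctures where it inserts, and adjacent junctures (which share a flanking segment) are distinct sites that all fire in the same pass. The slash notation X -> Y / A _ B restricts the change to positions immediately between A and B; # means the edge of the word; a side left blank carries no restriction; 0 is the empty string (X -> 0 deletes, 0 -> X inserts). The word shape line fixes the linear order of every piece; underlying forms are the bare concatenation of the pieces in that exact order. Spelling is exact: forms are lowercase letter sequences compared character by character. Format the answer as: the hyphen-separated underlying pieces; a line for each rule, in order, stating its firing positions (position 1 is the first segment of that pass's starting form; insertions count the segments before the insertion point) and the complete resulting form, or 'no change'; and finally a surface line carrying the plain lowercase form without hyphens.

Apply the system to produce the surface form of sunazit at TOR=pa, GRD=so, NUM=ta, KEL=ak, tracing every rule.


underlying: sunazit-mv-olu-zug-zod
1. b -> p, d -> t, g -> k, z -> s / _ #: fires at position(s) 18: sunazitmvoluzugzot
surface: sunazitmvoluzugzot


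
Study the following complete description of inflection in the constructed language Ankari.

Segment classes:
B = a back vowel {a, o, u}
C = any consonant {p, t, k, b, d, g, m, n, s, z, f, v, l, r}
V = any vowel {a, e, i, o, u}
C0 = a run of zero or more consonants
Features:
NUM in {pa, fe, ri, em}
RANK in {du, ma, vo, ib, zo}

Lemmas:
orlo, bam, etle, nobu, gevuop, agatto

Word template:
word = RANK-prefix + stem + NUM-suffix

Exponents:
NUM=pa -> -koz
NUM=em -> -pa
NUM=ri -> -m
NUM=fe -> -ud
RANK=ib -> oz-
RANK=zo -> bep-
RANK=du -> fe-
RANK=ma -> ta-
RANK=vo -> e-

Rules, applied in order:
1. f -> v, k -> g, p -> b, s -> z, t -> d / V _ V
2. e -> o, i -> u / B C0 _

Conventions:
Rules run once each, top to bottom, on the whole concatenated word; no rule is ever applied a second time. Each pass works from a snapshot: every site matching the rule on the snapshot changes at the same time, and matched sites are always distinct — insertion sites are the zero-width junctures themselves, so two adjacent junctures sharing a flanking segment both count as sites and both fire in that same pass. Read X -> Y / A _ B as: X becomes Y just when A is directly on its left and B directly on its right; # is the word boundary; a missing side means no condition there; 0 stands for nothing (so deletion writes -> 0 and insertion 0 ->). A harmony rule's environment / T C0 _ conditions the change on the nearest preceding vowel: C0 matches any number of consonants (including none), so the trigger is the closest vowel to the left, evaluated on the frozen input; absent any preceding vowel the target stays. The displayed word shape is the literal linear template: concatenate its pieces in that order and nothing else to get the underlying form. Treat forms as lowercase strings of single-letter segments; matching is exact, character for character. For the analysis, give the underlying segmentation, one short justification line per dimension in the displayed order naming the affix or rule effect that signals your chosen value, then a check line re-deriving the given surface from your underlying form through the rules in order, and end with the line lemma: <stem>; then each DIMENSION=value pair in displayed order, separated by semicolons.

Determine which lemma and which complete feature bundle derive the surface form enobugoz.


underlying: e-nobu-koz
NUM=pa - signalled by the affix -koz
RANK=vo - signalled by the affix e-
check: enobukoz -> enobugoz -> enobugoz
lemma: nobu; NUM=pa; RANK=vo
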